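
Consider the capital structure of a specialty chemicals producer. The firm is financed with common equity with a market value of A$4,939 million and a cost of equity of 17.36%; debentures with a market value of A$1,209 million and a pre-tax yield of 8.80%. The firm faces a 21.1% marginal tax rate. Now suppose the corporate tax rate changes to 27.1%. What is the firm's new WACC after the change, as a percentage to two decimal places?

15.21%

After the change:
Total capital V = 4939 + 1209 = 6148.
Equity: weight = 4939/6148 = 0.8034; cost = 17.36%.
Debentures: weight = 1209/6148 = 0.1966; after-tax cost = 8.8% × (1 − 27.1%) = 6.4152%.
WACC = 0.8034 × 17.3600% + 0.1966 × 6.4152% = 15.2077%.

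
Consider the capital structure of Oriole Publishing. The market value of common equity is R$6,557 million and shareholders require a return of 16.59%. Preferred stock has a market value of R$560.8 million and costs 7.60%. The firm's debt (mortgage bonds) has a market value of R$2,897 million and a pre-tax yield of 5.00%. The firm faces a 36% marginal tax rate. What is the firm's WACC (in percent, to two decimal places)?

Total capital V = 6557 + 560.8 + 2897 = 10014.8.
Equity: weight = 6557/10014.8 = 0.6547; cost = 16.59%.
Preferred: weight = 560.8/10014.8 = 0.0560; cost = 7.6%.
Mortgage bonds: weight = 2897/10014.8 = 0.2893; after-tax cost = 5% × (1 − 36%) = 3.2000%.
WACC = 0.6547 × 16.5900% + 0.0560 × 7.6000% + 0.2893 × 3.2000% = 12.2132%.

12.21%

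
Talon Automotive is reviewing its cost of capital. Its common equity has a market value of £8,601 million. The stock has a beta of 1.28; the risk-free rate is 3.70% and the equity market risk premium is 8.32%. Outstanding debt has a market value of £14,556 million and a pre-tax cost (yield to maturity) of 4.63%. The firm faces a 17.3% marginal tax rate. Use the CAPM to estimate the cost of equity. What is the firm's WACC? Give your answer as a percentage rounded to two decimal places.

7.74%

Cost of equity via CAPM: Re = 3.7% + 1.28 × 8.32% = 14.3496%.
Total capital V = 8601 + 14556 = 23157.
Equity: weight = 8601/23157 = 0.3714; cost = 14.3496%.
Debt: weight = 14556/23157 = 0.6286; after-tax cost = 4.63% × (1 − 17.3%) = 3.8290%.
WACC = 0.3714 × 14.3496% + 0.6286 × 3.8290% = 7.7366%.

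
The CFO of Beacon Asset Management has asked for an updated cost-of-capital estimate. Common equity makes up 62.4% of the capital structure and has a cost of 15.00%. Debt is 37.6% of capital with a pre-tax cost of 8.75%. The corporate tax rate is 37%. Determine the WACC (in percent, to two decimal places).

11.43%

After-tax cost of debt = 8.75% × (1 − 37%) = 5.5125%.
WACC = 0.624 × 15.0000% + 0.376 × 5.5125% = 11.4327%.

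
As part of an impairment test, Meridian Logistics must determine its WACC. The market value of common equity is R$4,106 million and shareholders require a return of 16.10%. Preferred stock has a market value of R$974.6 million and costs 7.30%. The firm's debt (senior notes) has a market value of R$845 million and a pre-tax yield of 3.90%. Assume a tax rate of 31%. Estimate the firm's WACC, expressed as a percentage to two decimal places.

Total capital V = 4106 + 974.6 + 845 = 5925.6.
Equity: weight = 4106/5925.6 = 0.6929; cost = 16.1%.
Preferred: weight = 974.6/5925.6 = 0.1645; cost = 7.3%.
Senior notes: weight = 845/5925.6 = 0.1426; after-tax cost = 3.9% × (1 − 31%) = 2.6910%.
WACC = 0.6929 × 16.1000% + 0.1645 × 7.3000% + 0.1426 × 2.6910% = 12.7405%.

12.74%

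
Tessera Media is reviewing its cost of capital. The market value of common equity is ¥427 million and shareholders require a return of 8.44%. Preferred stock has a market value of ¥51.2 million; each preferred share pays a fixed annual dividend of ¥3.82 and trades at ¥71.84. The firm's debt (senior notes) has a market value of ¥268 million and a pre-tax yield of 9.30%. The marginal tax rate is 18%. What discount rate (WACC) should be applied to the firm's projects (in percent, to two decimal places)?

7.93%

Cost of preferred: Rp = 3.82 / 71.84 = 5.3174%.
Total capital V = 427 + 51.2 + 268 = 746.2.
Equity: weight = 427/746.2 = 0.5722; cost = 8.44%.
Preferred: weight = 51.2/746.2 = 0.0686; cost = 5.3174%.
Senior notes: weight = 268/746.2 = 0.3592; after-tax cost = 9.3% × (1 − 18%) = 7.6260%.
WACC = 0.5722 × 8.4400% + 0.0686 × 5.3174% + 0.3592 × 7.6260% = 7.9334%.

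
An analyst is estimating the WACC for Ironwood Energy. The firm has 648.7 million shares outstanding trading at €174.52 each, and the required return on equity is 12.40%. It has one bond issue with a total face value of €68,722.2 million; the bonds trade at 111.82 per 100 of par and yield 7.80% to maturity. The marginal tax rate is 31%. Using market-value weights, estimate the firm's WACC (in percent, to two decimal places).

Market value of equity E = 174.52 × 648.7m = 113211.124m. Market value of debt D = 68722.2m × 111.82/100 = 76845.16404m.
Total capital V = 113211.124 + 76845.16404 = 190056.28804.
Equity: weight = 113211.124/190056.28804 = 0.5957; cost = 12.4%.
Bonds outstanding: weight = 76845.16404/190056.28804 = 0.4043; after-tax cost = 7.8% × (1 − 31%) = 5.3820%.
WACC = 0.5957 × 12.4000% + 0.4043 × 5.3820% = 9.5624%.

9.56%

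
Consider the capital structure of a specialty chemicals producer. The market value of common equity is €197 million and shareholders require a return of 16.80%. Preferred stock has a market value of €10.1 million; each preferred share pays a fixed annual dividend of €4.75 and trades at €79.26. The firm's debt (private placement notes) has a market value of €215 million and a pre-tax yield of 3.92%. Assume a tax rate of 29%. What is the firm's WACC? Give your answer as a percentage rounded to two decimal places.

Cost of preferred: Rp = 4.75 / 79.26 = 5.9929%.
Total capital V = 197 + 10.1 + 215 = 422.1.
Equity: weight = 197/422.1 = 0.4667; cost = 16.8%.
Preferred: weight = 10.1/422.1 = 0.0239; cost = 5.9929%.
Private placement notes: weight = 215/422.1 = 0.5094; after-tax cost = 3.92% × (1 − 29%) = 2.7832%.
WACC = 0.4667 × 16.8000% + 0.0239 × 5.9929% + 0.5094 × 2.7832% = 9.4018%.

9.40%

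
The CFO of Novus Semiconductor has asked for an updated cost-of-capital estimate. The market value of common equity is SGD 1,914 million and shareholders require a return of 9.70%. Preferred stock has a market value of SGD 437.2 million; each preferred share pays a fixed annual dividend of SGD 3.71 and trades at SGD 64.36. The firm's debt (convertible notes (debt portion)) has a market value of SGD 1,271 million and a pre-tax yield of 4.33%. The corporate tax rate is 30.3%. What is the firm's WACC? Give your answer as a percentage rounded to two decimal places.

Cost of preferred: Rp = 3.71 / 64.36 = 5.7644%.
Total capital V = 1914 + 437.2 + 1271 = 3622.2.
Equity: weight = 1914/3622.2 = 0.5284; cost = 9.7%.
Preferred: weight = 437.2/3622.2 = 0.1207; cost = 5.7644%.
Convertible notes (debt portion): weight = 1271/3622.2 = 0.3509; after-tax cost = 4.33% × (1 − 30.3%) = 3.0180%.
WACC = 0.5284 × 9.7000% + 0.1207 × 5.7644% + 0.3509 × 3.0180% = 6.8803%.

6.88%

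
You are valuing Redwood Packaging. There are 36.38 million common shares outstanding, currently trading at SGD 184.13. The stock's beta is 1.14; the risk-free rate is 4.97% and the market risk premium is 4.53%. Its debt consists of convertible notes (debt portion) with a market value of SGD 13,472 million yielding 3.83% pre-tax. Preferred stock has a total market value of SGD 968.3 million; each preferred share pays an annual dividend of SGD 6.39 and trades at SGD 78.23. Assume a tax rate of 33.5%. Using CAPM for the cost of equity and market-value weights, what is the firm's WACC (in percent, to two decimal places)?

5.21%

Cost of equity via CAPM: Re = 4.97% + 1.14 × 4.53% = 10.1342%.
Cost of preferred: Rp = 6.39 / 78.23 = 8.1682%.
Market value of equity E = 184.13 × 36.38m = 6698.6494m.
Total capital V = 6698.6494 + 968.3 + 13472 = 21138.9494.
Equity: weight = 6698.6494/21138.9494 = 0.3169; cost = 10.1342%.
Preferred: weight = 968.3/21138.9494 = 0.0458; cost = 8.1682%.
Convertible notes (debt portion): weight = 13472/21138.9494 = 0.6373; after-tax cost = 3.83% × (1 − 33.5%) = 2.5470%.
WACC = 0.3169 × 10.1342% + 0.0458 × 8.1682% + 0.6373 × 2.5470% = 5.2087%.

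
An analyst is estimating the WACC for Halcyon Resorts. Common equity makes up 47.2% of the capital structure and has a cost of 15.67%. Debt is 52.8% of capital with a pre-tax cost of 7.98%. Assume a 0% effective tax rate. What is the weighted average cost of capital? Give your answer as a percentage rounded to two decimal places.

After-tax cost of debt = 7.98% × (1 − 0%) = 7.9800%.
WACC = 0.472 × 15.6700% + 0.528 × 7.9800% = 11.6097%.

11.61%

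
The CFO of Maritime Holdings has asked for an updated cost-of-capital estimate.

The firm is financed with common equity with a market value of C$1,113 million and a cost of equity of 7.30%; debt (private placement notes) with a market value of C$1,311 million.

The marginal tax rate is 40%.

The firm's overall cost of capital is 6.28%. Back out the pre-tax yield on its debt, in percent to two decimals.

Total capital V = 1113 + 1311 = 2424.
Equity weight = 1113/2424 = 0.4592.
Private placement notes weight = 1311/2424 = 0.5408.
Equity contribution = 0.4592 × 7.3% = 3.3519%.
Remaining for debt = 6.28% − 3.3519% = 2.9281%.
Rd × (1 − 40%) × 0.5408 = 2.9281%  ⇒  Rd = 9.0234%.

9.02%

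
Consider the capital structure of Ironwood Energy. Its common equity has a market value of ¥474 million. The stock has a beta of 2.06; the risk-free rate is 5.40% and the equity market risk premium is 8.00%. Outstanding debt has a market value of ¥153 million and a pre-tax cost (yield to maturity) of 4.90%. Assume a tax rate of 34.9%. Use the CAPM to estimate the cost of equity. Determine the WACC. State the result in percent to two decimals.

17.32%

Cost of equity via CAPM: Re = 5.4% + 2.06 × 8.0% = 21.8800%.
Total capital V = 474 + 153 = 627.
Equity: weight = 474/627 = 0.7560; cost = 21.88%.
Debt: weight = 153/627 = 0.2440; after-tax cost = 4.9% × (1 − 34.9%) = 3.1899%.
WACC = 0.7560 × 21.8800% + 0.2440 × 3.1899% = 17.3193%.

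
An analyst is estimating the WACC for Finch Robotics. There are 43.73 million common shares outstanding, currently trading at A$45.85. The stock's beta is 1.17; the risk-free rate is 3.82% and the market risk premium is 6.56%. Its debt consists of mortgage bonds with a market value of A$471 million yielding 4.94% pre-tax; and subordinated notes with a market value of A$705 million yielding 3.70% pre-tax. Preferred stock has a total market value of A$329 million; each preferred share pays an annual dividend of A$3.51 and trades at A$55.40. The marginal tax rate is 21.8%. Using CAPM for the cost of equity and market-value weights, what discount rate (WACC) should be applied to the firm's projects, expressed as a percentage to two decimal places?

8.26%

Cost of equity via CAPM: Re = 3.82% + 1.17 × 6.56% = 11.4952%.
Cost of preferred: Rp = 3.51 / 55.4 = 6.3357%.
Market value of equity E = 45.85 × 43.73m = 2005.0205m.
Total capital V = 2005.0205 + 329 + 471 + 705 = 3510.0205.
Equity: weight = 2005.0205/3510.0205 = 0.5712; cost = 11.4952%.
Preferred: weight = 329/3510.0205 = 0.0937; cost = 6.3357%.
Mortgage bonds: weight = 471/3510.0205 = 0.1342; after-tax cost = 4.94% × (1 − 21.8%) = 3.8631%.
Subordinated notes: weight = 705/3510.0205 = 0.2009; after-tax cost = 3.7% × (1 − 21.8%) = 2.8934%.
WACC = 0.5712 × 11.4952% + 0.0937 × 6.3357% + 0.1342 × 3.8631% + 0.2009 × 2.8934% = 8.2598%.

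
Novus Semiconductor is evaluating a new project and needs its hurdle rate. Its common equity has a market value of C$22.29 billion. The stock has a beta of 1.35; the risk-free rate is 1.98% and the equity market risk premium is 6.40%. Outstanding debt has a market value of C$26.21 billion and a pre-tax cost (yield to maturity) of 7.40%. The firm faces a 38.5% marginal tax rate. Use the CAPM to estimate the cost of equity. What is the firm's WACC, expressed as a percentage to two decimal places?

Cost of equity via CAPM: Re = 1.98% + 1.35 × 6.4% = 10.6200%.
Total capital V = 22.29 + 26.21 = 48.5.
Equity: weight = 22.29/48.5 = 0.4596; cost = 10.62%.
Debt: weight = 26.21/48.5 = 0.5404; after-tax cost = 7.4% × (1 − 38.5%) = 4.5510%.
WACC = 0.4596 × 10.6200% + 0.5404 × 4.5510% = 7.3402%.

7.34%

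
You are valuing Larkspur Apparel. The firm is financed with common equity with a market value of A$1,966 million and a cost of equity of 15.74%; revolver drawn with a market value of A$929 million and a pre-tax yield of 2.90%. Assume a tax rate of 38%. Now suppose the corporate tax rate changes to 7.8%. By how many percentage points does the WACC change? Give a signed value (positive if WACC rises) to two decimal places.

Current WACC:
Total capital V = 1966 + 929 = 2895.
Equity: weight = 1966/2895 = 0.6791; cost = 15.74%.
Revolver drawn: weight = 929/2895 = 0.3209; after-tax cost = 2.9% × (1 − 38%) = 1.7980%.
WACC = 0.6791 × 15.7400% + 0.3209 × 1.7980% = 11.2660%.
After the change:
Total capital V = 1966 + 929 = 2895.
Equity: weight = 1966/2895 = 0.6791; cost = 15.74%.
Revolver drawn: weight = 929/2895 = 0.3209; after-tax cost = 2.9% × (1 − 7.8%) = 2.6738%.
WACC = 0.6791 × 15.7400% + 0.3209 × 2.6738% = 11.5471%.
Change in WACC = 11.5471% − 11.2660% = 0.2810 pp.

+0.28 pp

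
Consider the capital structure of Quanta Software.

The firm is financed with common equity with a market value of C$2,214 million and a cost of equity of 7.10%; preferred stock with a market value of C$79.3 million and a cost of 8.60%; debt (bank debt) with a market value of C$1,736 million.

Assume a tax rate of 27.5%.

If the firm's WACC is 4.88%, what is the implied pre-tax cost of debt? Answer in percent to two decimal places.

2.59%

Total capital V = 2214 + 79.3 + 1736 = 4029.3.
Equity weight = 2214/4029.3 = 0.5495.
Preferred weight = 79.3/4029.3 = 0.0197.
Bank debt weight = 1736/4029.3 = 0.4308.
Equity contribution = 0.5495 × 7.1% = 3.9013%.
Preferred contribution = 0.0197 × 8.6% = 0.1693%.
Remaining for debt = 4.88% − 4.0705% = 0.8095%.
Rd × (1 − 27.5%) × 0.4308 = 0.8095%  ⇒  Rd = 2.5915%.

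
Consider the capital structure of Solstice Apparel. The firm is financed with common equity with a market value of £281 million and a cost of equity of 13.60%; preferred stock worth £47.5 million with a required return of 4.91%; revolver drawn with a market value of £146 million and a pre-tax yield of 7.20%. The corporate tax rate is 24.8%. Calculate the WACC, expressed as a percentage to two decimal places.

Total capital V = 281 + 47.5 + 146 = 474.5.
Equity: weight = 281/474.5 = 0.5922; cost = 13.6%.
Preferred: weight = 47.5/474.5 = 0.1001; cost = 4.91%.
Revolver drawn: weight = 146/474.5 = 0.3077; after-tax cost = 7.2% × (1 − 24.8%) = 5.4144%.
WACC = 0.5922 × 13.6000% + 0.1001 × 4.9100% + 0.3077 × 5.4144% = 10.2114%.

10.21%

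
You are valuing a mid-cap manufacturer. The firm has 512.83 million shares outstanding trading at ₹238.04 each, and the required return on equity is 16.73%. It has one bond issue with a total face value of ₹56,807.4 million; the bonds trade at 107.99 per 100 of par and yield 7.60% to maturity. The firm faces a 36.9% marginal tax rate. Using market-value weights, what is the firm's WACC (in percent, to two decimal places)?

12.74%

Market value of equity E = 238.04 × 512.83m = 122074.0532m. Market value of debt D = 56807.4m × 107.99/100 = 61346.31126m.
Total capital V = 122074.0532 + 61346.31126 = 183420.36446.
Equity: weight = 122074.0532/183420.36446 = 0.6655; cost = 16.73%.
Bonds outstanding: weight = 61346.31126/183420.36446 = 0.3345; after-tax cost = 7.6% × (1 − 36.9%) = 4.7956%.
WACC = 0.6655 × 16.7300% + 0.3345 × 4.7956% = 12.7385%.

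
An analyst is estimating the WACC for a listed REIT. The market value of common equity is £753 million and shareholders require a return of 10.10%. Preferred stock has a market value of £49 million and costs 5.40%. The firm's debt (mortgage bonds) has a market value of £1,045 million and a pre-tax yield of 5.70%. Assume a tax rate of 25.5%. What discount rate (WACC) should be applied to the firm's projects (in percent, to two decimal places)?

6.66%

Total capital V = 753 + 49 + 1045 = 1847.
Equity: weight = 753/1847 = 0.4077; cost = 10.1%.
Preferred: weight = 49/1847 = 0.0265; cost = 5.4%.
Mortgage bonds: weight = 1045/1847 = 0.5658; after-tax cost = 5.7% × (1 − 25.5%) = 4.2465%.
WACC = 0.4077 × 10.1000% + 0.0265 × 5.4000% + 0.5658 × 4.2465% = 6.6635%.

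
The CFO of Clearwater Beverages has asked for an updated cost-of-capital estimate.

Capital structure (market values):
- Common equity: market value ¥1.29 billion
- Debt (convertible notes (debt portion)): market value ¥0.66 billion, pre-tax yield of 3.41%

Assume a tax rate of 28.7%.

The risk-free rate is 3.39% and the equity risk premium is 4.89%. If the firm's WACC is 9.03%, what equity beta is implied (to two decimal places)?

Total capital V = 1.29 + 0.66 = 1.95.
Equity weight = 1.29/1.95 = 0.6615.
Convertible notes (debt portion) weight = 0.66/1.95 = 0.3385.
Debt contribution = 0.3385 × 3.41% × (1 − 28.7%) = 0.8229%.
Required equity contribution = 9.03% − 0.8229% = 8.2071%  ⇒  Re = 12.4061%.
CAPM: 12.4061% = 3.39% + β × 4.89%  ⇒  β = 1.8438.

1.84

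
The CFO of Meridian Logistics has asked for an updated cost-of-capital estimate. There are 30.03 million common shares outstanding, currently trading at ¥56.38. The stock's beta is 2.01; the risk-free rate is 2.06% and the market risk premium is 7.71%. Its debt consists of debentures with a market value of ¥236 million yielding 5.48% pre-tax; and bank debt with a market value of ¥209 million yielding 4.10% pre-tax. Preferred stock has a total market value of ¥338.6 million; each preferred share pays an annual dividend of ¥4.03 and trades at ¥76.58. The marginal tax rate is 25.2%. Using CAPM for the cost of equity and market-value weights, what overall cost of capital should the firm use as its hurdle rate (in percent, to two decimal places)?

Cost of equity via CAPM: Re = 2.06% + 2.01 × 7.71% = 17.5571%.
Cost of preferred: Rp = 4.03 / 76.58 = 5.2625%.
Market value of equity E = 56.38 × 30.03m = 1693.0914m.
Total capital V = 1693.0914 + 338.6 + 236 + 209 = 2476.6914.
Equity: weight = 1693.0914/2476.6914 = 0.6836; cost = 17.5571%.
Preferred: weight = 338.6/2476.6914 = 0.1367; cost = 5.2625%.
Debentures: weight = 236/2476.6914 = 0.0953; after-tax cost = 5.48% × (1 − 25.2%) = 4.0990%.
Bank debt: weight = 209/2476.6914 = 0.0844; after-tax cost = 4.1% × (1 − 25.2%) = 3.0668%.
WACC = 0.6836 × 17.5571% + 0.1367 × 5.2625% + 0.0953 × 4.0990% + 0.0844 × 3.0668% = 13.3711%.

13.37%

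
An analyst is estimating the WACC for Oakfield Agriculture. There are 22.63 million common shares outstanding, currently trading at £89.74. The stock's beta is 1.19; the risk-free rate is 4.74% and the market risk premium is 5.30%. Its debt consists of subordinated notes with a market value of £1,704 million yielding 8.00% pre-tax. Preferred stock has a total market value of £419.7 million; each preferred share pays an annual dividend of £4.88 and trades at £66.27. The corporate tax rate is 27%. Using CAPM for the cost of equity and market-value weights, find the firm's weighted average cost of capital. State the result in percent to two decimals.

8.54%

Cost of equity via CAPM: Re = 4.74% + 1.19 × 5.3% = 11.0470%.
Cost of preferred: Rp = 4.88 / 66.27 = 7.3638%.
Market value of equity E = 89.74 × 22.63m = 2030.8162m.
Total capital V = 2030.8162 + 419.7 + 1704 = 4154.5162.
Equity: weight = 2030.8162/4154.5162 = 0.4888; cost = 11.047%.
Preferred: weight = 419.7/4154.5162 = 0.1010; cost = 7.3638%.
Subordinated notes: weight = 1704/4154.5162 = 0.4102; after-tax cost = 8% × (1 − 27%) = 5.8400%.
WACC = 0.4888 × 11.0470% + 0.1010 × 7.3638% + 0.4102 × 5.8400% = 8.5392%.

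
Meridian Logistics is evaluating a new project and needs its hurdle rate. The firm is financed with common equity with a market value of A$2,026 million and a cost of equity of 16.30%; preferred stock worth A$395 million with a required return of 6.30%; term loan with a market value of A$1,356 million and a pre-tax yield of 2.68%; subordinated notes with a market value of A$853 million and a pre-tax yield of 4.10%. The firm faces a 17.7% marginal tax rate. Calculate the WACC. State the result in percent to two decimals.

Total capital V = 2026 + 395 + 1356 + 853 = 4630.
Equity: weight = 2026/4630 = 0.4376; cost = 16.3%.
Preferred: weight = 395/4630 = 0.0853; cost = 6.3%.
Term loan: weight = 1356/4630 = 0.2929; after-tax cost = 2.68% × (1 − 17.7%) = 2.2056%.
Subordinated notes: weight = 853/4630 = 0.1842; after-tax cost = 4.1% × (1 − 17.7%) = 3.3743%.
WACC = 0.4376 × 16.3000% + 0.0853 × 6.3000% + 0.2929 × 2.2056% + 0.1842 × 3.3743% = 8.9377%.

8.94%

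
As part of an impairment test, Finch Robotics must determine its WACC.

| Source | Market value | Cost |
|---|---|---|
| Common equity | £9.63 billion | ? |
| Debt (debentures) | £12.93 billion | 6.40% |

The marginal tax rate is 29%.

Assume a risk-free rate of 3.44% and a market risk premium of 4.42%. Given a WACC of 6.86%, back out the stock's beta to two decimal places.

1.48

Total capital V = 9.63 + 12.93 = 22.56.
Equity weight = 9.63/22.56 = 0.4269.
Debentures weight = 12.93/22.56 = 0.5731.
Debt contribution = 0.5731 × 6.4% × (1 − 29%) = 2.6043%.
Required equity contribution = 6.86% − 2.6043% = 4.2557%  ⇒  Re = 9.9696%.
CAPM: 9.9696% = 3.44% + β × 4.42%  ⇒  β = 1.4773.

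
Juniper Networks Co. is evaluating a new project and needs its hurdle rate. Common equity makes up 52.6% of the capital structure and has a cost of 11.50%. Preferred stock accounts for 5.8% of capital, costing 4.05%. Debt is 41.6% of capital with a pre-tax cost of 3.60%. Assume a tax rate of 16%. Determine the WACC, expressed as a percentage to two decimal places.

7.54%

After-tax cost of debt = 3.6% × (1 − 16%) = 3.0240%.
WACC = 0.526 × 11.5000% + 0.058 × 4.0500% + 0.416 × 3.0240% = 7.5419%.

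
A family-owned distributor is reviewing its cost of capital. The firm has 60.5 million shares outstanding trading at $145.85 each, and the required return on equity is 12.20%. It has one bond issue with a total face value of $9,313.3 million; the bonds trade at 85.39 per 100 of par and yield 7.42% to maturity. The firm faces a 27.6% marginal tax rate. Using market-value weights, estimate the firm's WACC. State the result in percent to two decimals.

Market value of equity E = 145.85 × 60.5m = 8823.925m. Market value of debt D = 9313.3m × 85.39/100 = 7952.62687m.
Total capital V = 8823.925 + 7952.62687 = 16776.55187.
Equity: weight = 8823.925/16776.55187 = 0.5260; cost = 12.2%.
Bonds outstanding: weight = 7952.62687/16776.55187 = 0.4740; after-tax cost = 7.42% × (1 − 27.6%) = 5.3721%.
WACC = 0.5260 × 12.2000% + 0.4740 × 5.3721% = 8.9633%.

8.96%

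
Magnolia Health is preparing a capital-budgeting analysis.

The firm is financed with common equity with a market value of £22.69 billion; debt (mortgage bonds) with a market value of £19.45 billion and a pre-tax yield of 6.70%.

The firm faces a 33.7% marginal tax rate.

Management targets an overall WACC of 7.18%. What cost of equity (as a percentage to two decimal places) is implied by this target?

9.53%

Total capital V = 22.69 + 19.45 = 42.14.
Equity weight = 22.69/42.14 = 0.5384.
Mortgage bonds weight = 19.45/42.14 = 0.4616.
Debt contribution = 0.4616 × 6.7% × (1 − 33.7%) = 2.0503%.
Required equity contribution = 7.18% − 2.0503% = 5.1297%.
Re = 5.1297% / 0.5384 = 9.5269%.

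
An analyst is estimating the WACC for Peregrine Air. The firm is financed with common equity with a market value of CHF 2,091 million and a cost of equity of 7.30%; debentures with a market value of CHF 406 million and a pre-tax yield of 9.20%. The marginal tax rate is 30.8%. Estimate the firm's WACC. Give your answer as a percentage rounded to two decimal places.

7.15%

Total capital V = 2091 + 406 = 2497.
Equity: weight = 2091/2497 = 0.8374; cost = 7.3%.
Debentures: weight = 406/2497 = 0.1626; after-tax cost = 9.2% × (1 − 30.8%) = 6.3664%.
WACC = 0.8374 × 7.3000% + 0.1626 × 6.3664% = 7.1482%.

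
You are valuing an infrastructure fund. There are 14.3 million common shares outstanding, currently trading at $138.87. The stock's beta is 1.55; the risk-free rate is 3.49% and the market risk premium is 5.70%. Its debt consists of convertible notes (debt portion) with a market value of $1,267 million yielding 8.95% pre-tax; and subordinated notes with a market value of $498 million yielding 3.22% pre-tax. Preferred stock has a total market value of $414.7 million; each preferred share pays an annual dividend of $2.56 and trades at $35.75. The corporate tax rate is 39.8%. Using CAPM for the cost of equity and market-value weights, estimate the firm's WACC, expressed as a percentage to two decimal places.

8.46%

Cost of equity via CAPM: Re = 3.49% + 1.55 × 5.7% = 12.3250%.
Cost of preferred: Rp = 2.56 / 35.75 = 7.1608%.
Market value of equity E = 138.87 × 14.3m = 1985.841m.
Total capital V = 1985.841 + 414.7 + 1267 + 498 = 4165.541.
Equity: weight = 1985.841/4165.541 = 0.4767; cost = 12.325%.
Preferred: weight = 414.7/4165.541 = 0.0996; cost = 7.1608%.
Convertible notes (debt portion): weight = 1267/4165.541 = 0.3042; after-tax cost = 8.95% × (1 − 39.8%) = 5.3879%.
Subordinated notes: weight = 498/4165.541 = 0.1196; after-tax cost = 3.22% × (1 − 39.8%) = 1.9384%.
WACC = 0.4767 × 12.3250% + 0.0996 × 7.1608% + 0.3042 × 5.3879% + 0.1196 × 1.9384% = 8.4591%.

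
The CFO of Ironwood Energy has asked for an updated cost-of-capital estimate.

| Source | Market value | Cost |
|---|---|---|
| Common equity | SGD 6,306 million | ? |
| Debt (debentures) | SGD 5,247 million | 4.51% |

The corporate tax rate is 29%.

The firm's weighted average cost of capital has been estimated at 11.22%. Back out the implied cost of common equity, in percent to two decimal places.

Total capital V = 6306 + 5247 = 11553.
Equity weight = 6306/11553 = 0.5458.
Debentures weight = 5247/11553 = 0.4542.
Debt contribution = 0.4542 × 4.51% × (1 − 29%) = 1.4543%.
Required equity contribution = 11.22% − 1.4543% = 9.7657%.
Re = 9.7657% / 0.5458 = 17.8914%.

17.89%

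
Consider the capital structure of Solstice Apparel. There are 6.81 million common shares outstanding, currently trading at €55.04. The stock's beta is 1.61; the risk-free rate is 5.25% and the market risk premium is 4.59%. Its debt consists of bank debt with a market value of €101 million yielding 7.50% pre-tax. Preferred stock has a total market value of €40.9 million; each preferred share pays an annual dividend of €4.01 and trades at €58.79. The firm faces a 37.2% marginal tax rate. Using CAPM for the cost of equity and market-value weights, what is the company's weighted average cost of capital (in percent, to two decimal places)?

Cost of equity via CAPM: Re = 5.25% + 1.61 × 4.59% = 12.6399%.
Cost of preferred: Rp = 4.01 / 58.79 = 6.8209%.
Market value of equity E = 55.04 × 6.81m = 374.8224m.
Total capital V = 374.8224 + 40.9 + 101 = 516.7224.
Equity: weight = 374.8224/516.7224 = 0.7254; cost = 12.6399%.
Preferred: weight = 40.9/516.7224 = 0.0792; cost = 6.8209%.
Bank debt: weight = 101/516.7224 = 0.1955; after-tax cost = 7.5% × (1 − 37.2%) = 4.7100%.
WACC = 0.7254 × 12.6399% + 0.0792 × 6.8209% + 0.1955 × 4.7100% = 10.6293%.

10.63%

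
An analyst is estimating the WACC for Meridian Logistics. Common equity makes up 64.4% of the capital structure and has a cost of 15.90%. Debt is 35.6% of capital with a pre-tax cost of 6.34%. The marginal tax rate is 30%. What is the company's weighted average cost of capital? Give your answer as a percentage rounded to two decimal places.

11.82%

After-tax cost of debt = 6.34% × (1 − 30%) = 4.4380%.
WACC = 0.644 × 15.9000% + 0.356 × 4.4380% = 11.8195%.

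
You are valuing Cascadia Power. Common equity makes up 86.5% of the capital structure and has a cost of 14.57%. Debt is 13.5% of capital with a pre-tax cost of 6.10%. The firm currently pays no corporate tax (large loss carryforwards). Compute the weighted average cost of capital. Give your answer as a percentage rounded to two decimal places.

After-tax cost of debt = 6.1% × (1 − 0%) = 6.1000%.
WACC = 0.865 × 14.5700% + 0.135 × 6.1000% = 13.4265%.

13.43%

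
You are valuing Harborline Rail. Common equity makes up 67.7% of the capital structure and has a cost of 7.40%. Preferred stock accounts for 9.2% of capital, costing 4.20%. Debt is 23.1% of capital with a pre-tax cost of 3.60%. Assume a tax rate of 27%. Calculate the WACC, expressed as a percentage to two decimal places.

6.00%

After-tax cost of debt = 3.6% × (1 − 27%) = 2.6280%.
WACC = 0.677 × 7.4000% + 0.092 × 4.2000% + 0.231 × 2.6280% = 6.0033%.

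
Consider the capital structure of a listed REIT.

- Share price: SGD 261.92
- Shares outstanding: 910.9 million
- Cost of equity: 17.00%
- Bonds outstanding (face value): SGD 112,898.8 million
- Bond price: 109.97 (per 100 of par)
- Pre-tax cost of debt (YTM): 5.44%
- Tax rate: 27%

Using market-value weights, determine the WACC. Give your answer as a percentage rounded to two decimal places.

Market value of equity E = 261.92 × 910.9m = 238582.928m. Market value of debt D = 112898.8m × 109.97/100 = 124154.81036m.
Total capital V = 238582.928 + 124154.81036 = 362737.73836.
Equity: weight = 238582.928/362737.73836 = 0.6577; cost = 17%.
Bonds outstanding: weight = 124154.81036/362737.73836 = 0.3423; after-tax cost = 5.44% × (1 − 27%) = 3.9712%.
WACC = 0.6577 × 17.0000% + 0.3423 × 3.9712% = 12.5406%.

12.54%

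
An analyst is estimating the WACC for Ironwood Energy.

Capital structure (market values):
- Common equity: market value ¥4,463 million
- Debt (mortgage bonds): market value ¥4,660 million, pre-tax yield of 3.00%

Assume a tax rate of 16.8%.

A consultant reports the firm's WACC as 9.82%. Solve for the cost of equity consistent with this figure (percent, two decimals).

Total capital V = 4463 + 4660 = 9123.
Equity weight = 4463/9123 = 0.4892.
Mortgage bonds weight = 4660/9123 = 0.5108.
Debt contribution = 0.5108 × 3% × (1 − 16.8%) = 1.2749%.
Required equity contribution = 9.82% − 1.2749% = 8.5451%.
Re = 8.5451% / 0.4892 = 17.4673%.

17.47%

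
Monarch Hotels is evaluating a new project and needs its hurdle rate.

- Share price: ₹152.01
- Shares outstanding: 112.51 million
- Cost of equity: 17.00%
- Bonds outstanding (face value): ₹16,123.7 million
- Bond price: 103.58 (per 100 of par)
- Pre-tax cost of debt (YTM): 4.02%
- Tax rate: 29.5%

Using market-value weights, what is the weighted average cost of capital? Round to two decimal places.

10.00%

Market value of equity E = 152.01 × 112.51m = 17102.6451m. Market value of debt D = 16123.7m × 103.58/100 = 16700.92846m.
Total capital V = 17102.6451 + 16700.92846 = 33803.57356.
Equity: weight = 17102.6451/33803.57356 = 0.5059; cost = 17%.
Bonds outstanding: weight = 16700.92846/33803.57356 = 0.4941; after-tax cost = 4.02% × (1 − 29.5%) = 2.8341%.
WACC = 0.5059 × 17.0000% + 0.4941 × 2.8341% = 10.0012%.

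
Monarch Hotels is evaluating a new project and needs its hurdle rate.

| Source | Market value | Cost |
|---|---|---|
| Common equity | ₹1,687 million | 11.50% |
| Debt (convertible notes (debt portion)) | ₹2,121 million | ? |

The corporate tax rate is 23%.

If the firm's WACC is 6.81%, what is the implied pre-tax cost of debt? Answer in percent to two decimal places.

4.00%

Total capital V = 1687 + 2121 = 3808.
Equity weight = 1687/3808 = 0.4430.
Convertible notes (debt portion) weight = 2121/3808 = 0.5570.
Equity contribution = 0.4430 × 11.5% = 5.0947%.
Remaining for debt = 6.81% − 5.0947% = 1.7153%.
Rd × (1 − 23%) × 0.5570 = 1.7153%  ⇒  Rd = 3.9996%.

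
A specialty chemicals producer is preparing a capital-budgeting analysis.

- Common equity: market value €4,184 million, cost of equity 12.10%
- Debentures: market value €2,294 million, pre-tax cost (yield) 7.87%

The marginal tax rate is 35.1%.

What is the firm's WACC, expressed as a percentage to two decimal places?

Total capital V = 4184 + 2294 = 6478.
Equity: weight = 4184/6478 = 0.6459; cost = 12.1%.
Debentures: weight = 2294/6478 = 0.3541; after-tax cost = 7.87% × (1 − 35.1%) = 5.1076%.
WACC = 0.6459 × 12.1000% + 0.3541 × 5.1076% = 9.6239%.

9.62%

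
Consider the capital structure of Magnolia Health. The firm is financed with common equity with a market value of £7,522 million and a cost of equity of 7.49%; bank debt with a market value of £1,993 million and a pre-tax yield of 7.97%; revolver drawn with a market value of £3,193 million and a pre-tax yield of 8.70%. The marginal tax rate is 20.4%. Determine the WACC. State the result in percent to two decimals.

Total capital V = 7522 + 1993 + 3193 = 12708.
Equity: weight = 7522/12708 = 0.5919; cost = 7.49%.
Bank debt: weight = 1993/12708 = 0.1568; after-tax cost = 7.97% × (1 − 20.4%) = 6.3441%.
Revolver drawn: weight = 3193/12708 = 0.2513; after-tax cost = 8.7% × (1 − 20.4%) = 6.9252%.
WACC = 0.5919 × 7.4900% + 0.1568 × 6.3441% + 0.2513 × 6.9252% = 7.1684%.

7.17%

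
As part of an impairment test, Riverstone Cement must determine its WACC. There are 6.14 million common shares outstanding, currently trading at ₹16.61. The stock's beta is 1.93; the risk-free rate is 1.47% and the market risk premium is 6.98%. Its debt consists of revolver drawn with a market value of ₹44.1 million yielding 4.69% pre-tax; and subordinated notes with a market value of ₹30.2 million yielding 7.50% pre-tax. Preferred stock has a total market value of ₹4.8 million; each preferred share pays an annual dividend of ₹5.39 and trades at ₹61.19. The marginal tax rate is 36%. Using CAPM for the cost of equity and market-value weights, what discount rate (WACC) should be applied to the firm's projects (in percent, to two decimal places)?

10.18%

Cost of equity via CAPM: Re = 1.47% + 1.93 × 6.98% = 14.9414%.
Cost of preferred: Rp = 5.39 / 61.19 = 8.8086%.
Market value of equity E = 16.61 × 6.14m = 101.9854m.
Total capital V = 101.9854 + 4.8 + 44.1 + 30.2 = 181.0854.
Equity: weight = 101.9854/181.0854 = 0.5632; cost = 14.9414%.
Preferred: weight = 4.8/181.0854 = 0.0265; cost = 8.8086%.
Revolver drawn: weight = 44.1/181.0854 = 0.2435; after-tax cost = 4.69% × (1 − 36%) = 3.0016%.
Subordinated notes: weight = 30.2/181.0854 = 0.1668; after-tax cost = 7.5% × (1 − 36%) = 4.8000%.
WACC = 0.5632 × 14.9414% + 0.0265 × 8.8086% + 0.2435 × 3.0016% + 0.1668 × 4.8000% = 10.1798%.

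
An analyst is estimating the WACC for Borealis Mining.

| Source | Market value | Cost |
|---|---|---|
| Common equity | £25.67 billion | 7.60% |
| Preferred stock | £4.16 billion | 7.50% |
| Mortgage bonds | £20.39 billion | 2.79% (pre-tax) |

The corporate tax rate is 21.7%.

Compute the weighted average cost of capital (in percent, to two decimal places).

5.39%

Total capital V = 25.67 + 4.16 + 20.39 = 50.22.
Equity: weight = 25.67/50.22 = 0.5112; cost = 7.6%.
Preferred: weight = 4.16/50.22 = 0.0828; cost = 7.5%.
Mortgage bonds: weight = 20.39/50.22 = 0.4060; after-tax cost = 2.79% × (1 − 21.7%) = 2.1846%.
WACC = 0.5112 × 7.6000% + 0.0828 × 7.5000% + 0.4060 × 2.1846% = 5.3930%.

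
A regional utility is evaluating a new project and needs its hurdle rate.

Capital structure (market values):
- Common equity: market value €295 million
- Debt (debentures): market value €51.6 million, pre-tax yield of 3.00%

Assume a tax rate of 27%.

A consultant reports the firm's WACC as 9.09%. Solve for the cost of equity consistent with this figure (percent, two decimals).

10.30%

Total capital V = 295 + 51.6 = 346.6.
Equity weight = 295/346.6 = 0.8511.
Debentures weight = 51.6/346.6 = 0.1489.
Debt contribution = 0.1489 × 3% × (1 − 27%) = 0.3260%.
Required equity contribution = 9.09% − 0.3260% = 8.7640%.
Re = 8.7640% / 0.8511 = 10.2969%.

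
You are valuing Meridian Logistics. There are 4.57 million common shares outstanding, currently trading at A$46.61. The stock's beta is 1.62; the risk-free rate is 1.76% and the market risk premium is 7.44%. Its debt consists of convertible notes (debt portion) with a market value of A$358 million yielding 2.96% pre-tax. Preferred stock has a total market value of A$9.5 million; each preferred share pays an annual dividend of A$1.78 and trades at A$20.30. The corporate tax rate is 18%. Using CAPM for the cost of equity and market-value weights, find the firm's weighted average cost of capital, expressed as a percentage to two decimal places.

6.71%

Cost of equity via CAPM: Re = 1.76% + 1.62 × 7.44% = 13.8128%.
Cost of preferred: Rp = 1.78 / 20.3 = 8.7685%.
Market value of equity E = 46.61 × 4.57m = 213.0077m.
Total capital V = 213.0077 + 9.5 + 358 = 580.5077.
Equity: weight = 213.0077/580.5077 = 0.3669; cost = 13.8128%.
Preferred: weight = 9.5/580.5077 = 0.0164; cost = 8.7685%.
Convertible notes (debt portion): weight = 358/580.5077 = 0.6167; after-tax cost = 2.96% × (1 − 18%) = 2.4272%.
WACC = 0.3669 × 13.8128% + 0.0164 × 8.7685% + 0.6167 × 2.4272% = 6.7087%.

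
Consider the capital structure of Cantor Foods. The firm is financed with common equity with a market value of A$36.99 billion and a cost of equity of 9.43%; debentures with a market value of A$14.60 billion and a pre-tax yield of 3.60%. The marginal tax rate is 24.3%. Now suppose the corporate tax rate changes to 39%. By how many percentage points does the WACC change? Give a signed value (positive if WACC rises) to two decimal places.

Current WACC:
Total capital V = 36.99 + 14.6 = 51.59.
Equity: weight = 36.99/51.59 = 0.7170; cost = 9.43%.
Debentures: weight = 14.6/51.59 = 0.2830; after-tax cost = 3.6% × (1 − 24.3%) = 2.7252%.
WACC = 0.7170 × 9.4300% + 0.2830 × 2.7252% = 7.5325%.
After the change:
Total capital V = 36.99 + 14.6 = 51.59.
Equity: weight = 36.99/51.59 = 0.7170; cost = 9.43%.
Debentures: weight = 14.6/51.59 = 0.2830; after-tax cost = 3.6% × (1 − 39%) = 2.1960%.
WACC = 0.7170 × 9.4300% + 0.2830 × 2.1960% = 7.3828%.
Change in WACC = 7.3828% − 7.5325% = -0.1498 pp.

-0.15 pp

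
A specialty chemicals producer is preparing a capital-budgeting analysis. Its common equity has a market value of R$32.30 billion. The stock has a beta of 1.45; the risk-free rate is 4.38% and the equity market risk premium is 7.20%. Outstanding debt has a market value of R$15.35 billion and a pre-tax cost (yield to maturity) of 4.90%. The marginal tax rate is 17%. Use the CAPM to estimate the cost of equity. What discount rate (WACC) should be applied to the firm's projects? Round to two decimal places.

11.36%

Cost of equity via CAPM: Re = 4.38% + 1.45 × 7.2% = 14.8200%.
Total capital V = 32.3 + 15.35 = 47.65.
Equity: weight = 32.3/47.65 = 0.6779; cost = 14.82%.
Debt: weight = 15.35/47.65 = 0.3221; after-tax cost = 4.9% × (1 − 17%) = 4.0670%.
WACC = 0.6779 × 14.8200% + 0.3221 × 4.0670% = 11.3560%.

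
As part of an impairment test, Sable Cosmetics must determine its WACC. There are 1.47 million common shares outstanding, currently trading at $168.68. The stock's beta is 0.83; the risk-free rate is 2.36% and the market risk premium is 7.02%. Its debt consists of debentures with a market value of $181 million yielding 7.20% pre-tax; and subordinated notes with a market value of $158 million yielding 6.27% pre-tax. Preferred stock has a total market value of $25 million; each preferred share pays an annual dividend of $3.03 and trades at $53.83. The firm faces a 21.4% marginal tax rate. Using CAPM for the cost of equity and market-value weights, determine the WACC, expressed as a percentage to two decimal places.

Cost of equity via CAPM: Re = 2.36% + 0.83 × 7.02% = 8.1866%.
Cost of preferred: Rp = 3.03 / 53.83 = 5.6288%.
Market value of equity E = 168.68 × 1.47m = 247.9596m.
Total capital V = 247.9596 + 25 + 181 + 158 = 611.9596.
Equity: weight = 247.9596/611.9596 = 0.4052; cost = 8.1866%.
Preferred: weight = 25/611.9596 = 0.0409; cost = 5.6288%.
Debentures: weight = 181/611.9596 = 0.2958; after-tax cost = 7.2% × (1 − 21.4%) = 5.6592%.
Subordinated notes: weight = 158/611.9596 = 0.2582; after-tax cost = 6.27% × (1 − 21.4%) = 4.9282%.
WACC = 0.4052 × 8.1866% + 0.0409 × 5.6288% + 0.2958 × 5.6592% + 0.2582 × 4.9282% = 6.4933%.

6.49%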